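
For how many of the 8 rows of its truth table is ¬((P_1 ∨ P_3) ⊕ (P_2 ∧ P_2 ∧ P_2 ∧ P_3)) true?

4

P_1 | P_2 | P_3 || φ
 F  |  F  |  F  || T
 F  |  F  |  T  || F
 F  |  T  |  F  || T
 F  |  T  |  T  || T
 T  |  F  |  F  || F
 T  |  F  |  T  || F
 T  |  T  |  F  || F
 T  |  T  |  T  || T
The formula is true on 4 of the 8 rows.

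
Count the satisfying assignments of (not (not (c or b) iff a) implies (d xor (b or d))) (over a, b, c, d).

a | b | c | d || (c or b) | not (c or b) | (not (c or b) iff a) | not (not (c or b) iff a) | (b or d) | (d xor (b or d)) | φ
1 | 1 | 1 | 1 ||    1     |      0       |          0           |            1             |    1     |        0         | 0
1 | 1 | 1 | 0 ||    1     |      0       |          0           |            1             |    1     |        1         | 1
1 | 1 | 0 | 1 ||    1     |      0       |          0           |            1             |    1     |        0         | 0
1 | 1 | 0 | 0 ||    1     |      0       |          0           |            1             |    1     |        1         | 1
1 | 0 | 1 | 1 ||    1     |      0       |          0           |            1             |    1     |        0         | 0
1 | 0 | 1 | 0 ||    1     |      0       |          0           |            1             |    0     |        0         | 0
1 | 0 | 0 | 1 ||    0     |      1       |          1           |            0             |    1     |        0         | 1
1 | 0 | 0 | 0 ||    0     |      1       |          1           |            0             |    0     |        0         | 1
0 | 1 | 1 | 1 ||    1     |      0       |          1           |            0             |    1     |        0         | 1
0 | 1 | 1 | 0 ||    1     |      0       |          1           |            0             |    1     |        1         | 1
0 | 1 | 0 | 1 ||    1     |      0       |          1           |            0             |    1     |        0         | 1
0 | 1 | 0 | 0 ||    1     |      0       |          1           |            0             |    1     |        1         | 1
0 | 0 | 1 | 1 ||    1     |      0       |          1           |            0             |    1     |        0         | 1
0 | 0 | 1 | 0 ||    1     |      0       |          1           |            0             |    0     |        0         | 1
0 | 0 | 0 | 1 ||    0     |      1       |          0           |            1             |    1     |        0         | 0
0 | 0 | 0 | 0 ||    0     |      1       |          0           |            1             |    0     |        0         | 0
The formula is true on 10 of the 16 rows.

10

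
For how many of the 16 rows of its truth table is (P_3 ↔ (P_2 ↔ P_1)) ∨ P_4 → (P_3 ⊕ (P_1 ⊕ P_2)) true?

12

P_1 | P_2 | P_3 | P_4 || (P_2 ↔ P_1) | (P_3 ↔ (P_2 ↔ P_1)) | ((P_3 ↔ (P_2 ↔ P_1)) ∨ P_4) | (P_1 ⊕ P_2) | (P_3 ⊕ (P_1 ⊕ P_2)) | φ
 1  |  1  |  1  |  1  ||      1      |          1          |              1              |      0      |          1          | 1
 1  |  1  |  1  |  0  ||      1      |          1          |              1              |      0      |          1          | 1
 1  |  1  |  0  |  1  ||      1      |          0          |              1              |      0      |          0          | 0
 1  |  1  |  0  |  0  ||      1      |          0          |              0              |      0      |          0          | 1
 1  |  0  |  1  |  1  ||      0      |          0          |              1              |      1      |          0          | 0
 1  |  0  |  1  |  0  ||      0      |          0          |              0              |      1      |          0          | 1
 1  |  0  |  0  |  1  ||      0      |          1          |              1              |      1      |          1          | 1
 1  |  0  |  0  |  0  ||      0      |          1          |              1              |      1      |          1          | 1
 0  |  1  |  1  |  1  ||      0      |          0          |              1              |      1      |          0          | 0
 0  |  1  |  1  |  0  ||      0      |          0          |              0              |      1      |          0          | 1
 0  |  1  |  0  |  1  ||      0      |          1          |              1              |      1      |          1          | 1
 0  |  1  |  0  |  0  ||      0      |          1          |              1              |      1      |          1          | 1
 0  |  0  |  1  |  1  ||      1      |          1          |              1              |      0      |          1          | 1
 0  |  0  |  1  |  0  ||      1      |          1          |              1              |      0      |          1          | 1
 0  |  0  |  0  |  1  ||      1      |          0          |              1              |      0      |          0          | 0
 0  |  0  |  0  |  0  ||      1      |          0          |              0              |      0      |          0          | 1
The formula is true on 12 of the 16 rows.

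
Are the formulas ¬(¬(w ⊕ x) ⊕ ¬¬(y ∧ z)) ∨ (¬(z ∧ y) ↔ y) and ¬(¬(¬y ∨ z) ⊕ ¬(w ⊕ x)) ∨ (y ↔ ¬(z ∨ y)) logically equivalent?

not equivalent

  x      y      z      w    |    φ      ψ  
False  False  False  False  |  False  False
False  False  False   True  |   True   True
False  False   True  False  |  False   True
False  False   True   True  |   True   True
False   True  False  False  |   True   True
False   True  False   True  |   True  False
False   True   True  False  |   True  False
False   True   True   True  |  False   True
 True  False  False  False  |   True   True
 True  False  False   True  |  False  False
 True  False   True  False  |   True   True
 True  False   True   True  |  False   True
 True   True  False  False  |   True  False
 True   True  False   True  |   True   True
 True   True   True  False  |  False   True
 True   True   True   True  |   True  False
The columns differ at x=False, y=False, z=True, w=False (φ=False, ψ=True), so they are not equivalent.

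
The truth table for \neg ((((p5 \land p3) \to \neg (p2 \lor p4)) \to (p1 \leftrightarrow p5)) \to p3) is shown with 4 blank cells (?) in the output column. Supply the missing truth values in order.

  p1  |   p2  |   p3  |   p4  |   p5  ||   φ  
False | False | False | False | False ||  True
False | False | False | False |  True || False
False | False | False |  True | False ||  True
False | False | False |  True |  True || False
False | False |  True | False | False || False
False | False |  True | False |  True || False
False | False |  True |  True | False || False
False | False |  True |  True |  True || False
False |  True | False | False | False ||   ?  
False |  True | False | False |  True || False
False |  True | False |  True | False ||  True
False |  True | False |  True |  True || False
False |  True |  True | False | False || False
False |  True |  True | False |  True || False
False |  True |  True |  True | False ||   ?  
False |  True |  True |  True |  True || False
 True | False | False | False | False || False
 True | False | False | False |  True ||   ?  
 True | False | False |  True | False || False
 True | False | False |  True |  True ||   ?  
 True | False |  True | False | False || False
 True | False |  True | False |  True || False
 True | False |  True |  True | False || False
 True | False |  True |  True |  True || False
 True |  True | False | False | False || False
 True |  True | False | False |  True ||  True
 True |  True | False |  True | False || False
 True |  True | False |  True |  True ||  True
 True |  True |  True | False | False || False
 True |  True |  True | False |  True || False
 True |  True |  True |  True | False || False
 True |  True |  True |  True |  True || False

True, False, True, True

Row p1=False, p2=True, p3=False, p4=False, p5=False: (((p5 \land p3) \to \neg (p2 \lor p4)) \to (p1 \leftrightarrow p5)) = True, ((((p5 \land p3) \to \neg (p2 \lor p4)) \to (p1 \leftrightarrow p5)) \to p3) = False, so the formula = True.
Row p1=False, p2=True, p3=True, p4=True, p5=False: (((p5 \land p3) \to \neg (p2 \lor p4)) \to (p1 \leftrightarrow p5)) = True, ((((p5 \land p3) \to \neg (p2 \lor p4)) \to (p1 \leftrightarrow p5)) \to p3) = True, so the formula = False.
Row p1=True, p2=False, p3=False, p4=False, p5=True: (((p5 \land p3) \to \neg (p2 \lor p4)) \to (p1 \leftrightarrow p5)) = True, ((((p5 \land p3) \to \neg (p2 \lor p4)) \to (p1 \leftrightarrow p5)) \to p3) = False, so the formula = True.
Row p1=True, p2=False, p3=False, p4=True, p5=True: (((p5 \land p3) \to \neg (p2 \lor p4)) \to (p1 \leftrightarrow p5)) = True, ((((p5 \land p3) \to \neg (p2 \lor p4)) \to (p1 \leftrightarrow p5)) \to p3) = False, so the formula = True.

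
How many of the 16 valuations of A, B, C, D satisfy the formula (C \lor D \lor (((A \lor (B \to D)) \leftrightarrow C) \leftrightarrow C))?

A | B | C | D | φ
- | - | - | - | -
F | F | F | F | T
F | F | F | T | T
F | F | T | F | T
F | F | T | T | T
F | T | F | F | F
F | T | F | T | T
F | T | T | F | T
F | T | T | T | T
T | F | F | F | T
T | F | F | T | T
T | F | T | F | T
T | F | T | T | T
T | T | F | F | T
T | T | F | T | T
T | T | T | F | T
T | T | T | T | T
The formula is true on 15 of the 16 rows.

15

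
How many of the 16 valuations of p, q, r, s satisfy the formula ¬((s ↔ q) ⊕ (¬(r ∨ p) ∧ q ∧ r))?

p | q | r | s | φ
- | - | - | - | -
1 | 1 | 1 | 1 | 0
1 | 1 | 1 | 0 | 1
1 | 1 | 0 | 1 | 0
1 | 1 | 0 | 0 | 1
1 | 0 | 1 | 1 | 1
1 | 0 | 1 | 0 | 0
1 | 0 | 0 | 1 | 1
1 | 0 | 0 | 0 | 0
0 | 1 | 1 | 1 | 0
0 | 1 | 1 | 0 | 1
0 | 1 | 0 | 1 | 0
0 | 1 | 0 | 0 | 1
0 | 0 | 1 | 1 | 1
0 | 0 | 1 | 0 | 0
0 | 0 | 0 | 1 | 1
0 | 0 | 0 | 0 | 0
The formula is true on 8 of the 16 rows.

8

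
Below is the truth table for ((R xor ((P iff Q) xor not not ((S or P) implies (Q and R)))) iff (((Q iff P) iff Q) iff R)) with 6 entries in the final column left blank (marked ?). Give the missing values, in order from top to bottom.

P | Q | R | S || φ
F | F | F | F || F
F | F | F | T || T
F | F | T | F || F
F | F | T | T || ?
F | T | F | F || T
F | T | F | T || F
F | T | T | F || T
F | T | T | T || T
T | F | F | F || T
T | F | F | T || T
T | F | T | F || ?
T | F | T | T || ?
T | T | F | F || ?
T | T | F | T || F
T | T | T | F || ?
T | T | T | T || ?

Row P=F, Q=F, R=T, S=T: (R xor ((P iff Q) xor not not ((S or P) implies (Q and R)))) = F, (((Q iff P) iff Q) iff R) = F, so the formula = T.
Row P=T, Q=F, R=T, S=F: (R xor ((P iff Q) xor not not ((S or P) implies (Q and R)))) = T, (((Q iff P) iff Q) iff R) = T, so the formula = T.
Row P=T, Q=F, R=T, S=T: (R xor ((P iff Q) xor not not ((S or P) implies (Q and R)))) = T, (((Q iff P) iff Q) iff R) = T, so the formula = T.
Row P=T, Q=T, R=F, S=F: (R xor ((P iff Q) xor not not ((S or P) implies (Q and R)))) = T, (((Q iff P) iff Q) iff R) = F, so the formula = F.
Row P=T, Q=T, R=T, S=F: (R xor ((P iff Q) xor not not ((S or P) implies (Q and R)))) = T, (((Q iff P) iff Q) iff R) = T, so the formula = T.
Row P=T, Q=T, R=T, S=T: (R xor ((P iff Q) xor not not ((S or P) implies (Q and R)))) = T, (((Q iff P) iff Q) iff R) = T, so the formula = T.

T, T, T, F, T, T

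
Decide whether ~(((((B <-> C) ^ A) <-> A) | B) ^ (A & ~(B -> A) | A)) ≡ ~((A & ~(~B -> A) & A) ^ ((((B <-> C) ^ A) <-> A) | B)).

not equivalent

A | B | C || φ | ψ
1 | 1 | 1 || 1 | 0
1 | 1 | 0 || 1 | 0
1 | 0 | 1 || 1 | 0
1 | 0 | 0 || 0 | 1
0 | 1 | 1 || 0 | 0
0 | 1 | 0 || 0 | 0
0 | 0 | 1 || 0 | 0
0 | 0 | 0 || 1 | 1
The columns differ at A=1, B=1, C=1 (φ=1, ψ=0), so they are not equivalent.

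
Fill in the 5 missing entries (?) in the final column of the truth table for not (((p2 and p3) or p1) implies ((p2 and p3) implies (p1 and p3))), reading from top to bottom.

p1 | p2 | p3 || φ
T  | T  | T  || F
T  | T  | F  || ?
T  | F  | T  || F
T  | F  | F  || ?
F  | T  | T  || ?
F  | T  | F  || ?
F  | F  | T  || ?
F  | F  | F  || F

Row p1=T, p2=T, p3=F: ((p2 and p3) or p1) = T, ((p2 and p3) implies (p1 and p3)) = T, (((p2 and p3) or p1) implies ((p2 and p3) implies (p1 and p3))) = T, so the formula = F.
Row p1=T, p2=F, p3=F: ((p2 and p3) or p1) = T, ((p2 and p3) implies (p1 and p3)) = T, (((p2 and p3) or p1) implies ((p2 and p3) implies (p1 and p3))) = T, so the formula = F.
Row p1=F, p2=T, p3=T: ((p2 and p3) or p1) = T, ((p2 and p3) implies (p1 and p3)) = F, (((p2 and p3) or p1) implies ((p2 and p3) implies (p1 and p3))) = F, so the formula = T.
Row p1=F, p2=T, p3=F: ((p2 and p3) or p1) = F, ((p2 and p3) implies (p1 and p3)) = T, (((p2 and p3) or p1) implies ((p2 and p3) implies (p1 and p3))) = T, so the formula = F.
Row p1=F, p2=F, p3=T: ((p2 and p3) or p1) = F, ((p2 and p3) implies (p1 and p3)) = T, (((p2 and p3) or p1) implies ((p2 and p3) implies (p1 and p3))) = T, so the formula = F.

F, F, T, F, F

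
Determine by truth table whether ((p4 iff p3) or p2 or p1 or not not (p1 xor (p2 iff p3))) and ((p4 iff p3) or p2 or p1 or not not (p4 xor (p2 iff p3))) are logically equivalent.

p1 | p2 | p3 | p4 | φ | ψ
-- | -- | -- | -- | - | -
F  | F  | F  | F  | T | T
F  | F  | F  | T  | T | F
F  | F  | T  | F  | F | F
F  | F  | T  | T  | T | T
F  | T  | F  | F  | T | T
F  | T  | F  | T  | T | T
F  | T  | T  | F  | T | T
F  | T  | T  | T  | T | T
T  | F  | F  | F  | T | T
T  | F  | F  | T  | T | T
T  | F  | T  | F  | T | T
T  | F  | T  | T  | T | T
T  | T  | F  | F  | T | T
T  | T  | F  | T  | T | T
T  | T  | T  | F  | T | T
T  | T  | T  | T  | T | T
The columns differ at p1=F, p2=F, p3=F, p4=T (φ=T, ψ=F), so they are not equivalent.

not equivalent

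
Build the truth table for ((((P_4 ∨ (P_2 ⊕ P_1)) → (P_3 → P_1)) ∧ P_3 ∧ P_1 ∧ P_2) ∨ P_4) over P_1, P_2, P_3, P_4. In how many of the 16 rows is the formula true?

P_1 | P_2 | P_3 | P_4 || (P_2 ⊕ P_1) | (P_4 ∨ (P_2 ⊕ P_1)) | (P_3 → P_1) | φ
 F  |  F  |  F  |  F  ||      F      |          F          |      T      | F
 F  |  F  |  F  |  T  ||      F      |          T          |      T      | T
 F  |  F  |  T  |  F  ||      F      |          F          |      F      | F
 F  |  F  |  T  |  T  ||      F      |          T          |      F      | T
 F  |  T  |  F  |  F  ||      T      |          T          |      T      | F
 F  |  T  |  F  |  T  ||      T      |          T          |      T      | T
 F  |  T  |  T  |  F  ||      T      |          T          |      F      | F
 F  |  T  |  T  |  T  ||      T      |          T          |      F      | T
 T  |  F  |  F  |  F  ||      T      |          T          |      T      | F
 T  |  F  |  F  |  T  ||      T      |          T          |      T      | T
 T  |  F  |  T  |  F  ||      T      |          T          |      T      | F
 T  |  F  |  T  |  T  ||      T      |          T          |      T      | T
 T  |  T  |  F  |  F  ||      F      |          F          |      T      | F
 T  |  T  |  F  |  T  ||      F      |          T          |      T      | T
 T  |  T  |  T  |  F  ||      F      |          F          |      T      | T
 T  |  T  |  T  |  T  ||      F      |          T          |      T      | T
The formula is true on 9 of the 16 rows.

9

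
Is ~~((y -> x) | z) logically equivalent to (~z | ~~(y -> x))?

x | y | z || φ | ψ
F | F | F || T | T
F | F | T || T | T
F | T | F || F | T
F | T | T || T | F
T | F | F || T | T
T | F | T || T | T
T | T | F || T | T
T | T | T || T | T
The columns differ at x=F, y=T, z=F (φ=F, ψ=T), so they are not equivalent.

not equivalent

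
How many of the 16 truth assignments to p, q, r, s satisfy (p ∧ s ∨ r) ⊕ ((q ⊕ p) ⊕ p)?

p | q | r | s || (((p ∧ s) ∨ r) ⊕ ((q ⊕ p) ⊕ p))
T | T | T | T ||                F               
T | T | T | F ||                F               
T | T | F | T ||                F               
T | T | F | F ||                T               
T | F | T | T ||                T               
T | F | T | F ||                T               
T | F | F | T ||                T               
T | F | F | F ||                F               
F | T | T | T ||                F               
F | T | T | F ||                F               
F | T | F | T ||                T               
F | T | F | F ||                T               
F | F | T | T ||                T               
F | F | T | F ||                T               
F | F | F | T ||                F               
F | F | F | F ||                F               
The formula is true on 8 of the 16 rows.

8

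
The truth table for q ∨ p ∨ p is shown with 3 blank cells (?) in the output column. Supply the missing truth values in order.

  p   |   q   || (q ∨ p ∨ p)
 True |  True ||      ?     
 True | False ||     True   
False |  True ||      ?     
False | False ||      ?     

Row p=True, q=True: (q ∨ p ∨ p) = True.
Row p=False, q=True: (q ∨ p ∨ p) = True.
Row p=False, q=False: (q ∨ p ∨ p) = False.

True, True, False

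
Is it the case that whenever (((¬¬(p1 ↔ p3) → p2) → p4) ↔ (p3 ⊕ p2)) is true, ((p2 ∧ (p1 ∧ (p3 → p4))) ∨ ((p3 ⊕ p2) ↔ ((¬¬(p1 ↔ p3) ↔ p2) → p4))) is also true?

no

p1  p2  p3  p4  |  φ  ψ
T   T   T   T   |  F  T
T   T   T   F   |  T  T
T   T   F   T   |  T  T
T   T   F   F   |  F  T
T   F   T   T   |  T  T
T   F   T   F   |  T  T
T   F   F   T   |  F  F
T   F   F   F   |  T  T
F   T   T   T   |  F  F
F   T   T   F   |  T  F
F   T   F   T   |  T  T
F   T   F   F   |  F  F
F   F   T   T   |  T  T
F   F   T   F   |  F  F
F   F   F   T   |  F  F
F   F   F   F   |  F  F
At p1=F, p2=T, p3=T, p4=F we have φ true but ψ false, so φ does not entail ψ.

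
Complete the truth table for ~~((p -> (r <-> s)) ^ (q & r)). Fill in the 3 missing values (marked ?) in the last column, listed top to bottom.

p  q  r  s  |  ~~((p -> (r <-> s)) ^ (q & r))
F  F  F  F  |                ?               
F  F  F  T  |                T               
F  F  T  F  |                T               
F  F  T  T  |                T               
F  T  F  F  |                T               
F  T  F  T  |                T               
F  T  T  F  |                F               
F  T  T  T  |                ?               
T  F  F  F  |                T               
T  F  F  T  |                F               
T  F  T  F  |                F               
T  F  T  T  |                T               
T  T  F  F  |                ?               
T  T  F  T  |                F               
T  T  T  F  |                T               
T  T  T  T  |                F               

T, F, T

Row p=F, q=F, r=F, s=F: ((p -> (r <-> s)) ^ (q & r)) = T, ~((p -> (r <-> s)) ^ (q & r)) = F, so ~~((p -> (r <-> s)) ^ (q & r)) = T.
Row p=F, q=T, r=T, s=T: ((p -> (r <-> s)) ^ (q & r)) = F, ~((p -> (r <-> s)) ^ (q & r)) = T, so ~~((p -> (r <-> s)) ^ (q & r)) = F.
Row p=T, q=T, r=F, s=F: ((p -> (r <-> s)) ^ (q & r)) = T, ~((p -> (r <-> s)) ^ (q & r)) = F, so ~~((p -> (r <-> s)) ^ (q & r)) = T.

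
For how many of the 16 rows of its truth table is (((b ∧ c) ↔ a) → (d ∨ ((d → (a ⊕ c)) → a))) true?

a  b  c  d  |  φ
0  0  0  0  |  0
0  0  0  1  |  1
0  0  1  0  |  0
0  0  1  1  |  1
0  1  0  0  |  0
0  1  0  1  |  1
0  1  1  0  |  1
0  1  1  1  |  1
1  0  0  0  |  1
1  0  0  1  |  1
1  0  1  0  |  1
1  0  1  1  |  1
1  1  0  0  |  1
1  1  0  1  |  1
1  1  1  0  |  1
1  1  1  1  |  1
The formula is true on 13 of the 16 rows.

13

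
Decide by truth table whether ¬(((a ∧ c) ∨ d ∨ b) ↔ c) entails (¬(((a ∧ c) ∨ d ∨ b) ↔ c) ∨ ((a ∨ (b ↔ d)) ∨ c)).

yes

a | b | c | d | φ | ψ
- | - | - | - | - | -
T | T | T | T | F | T
T | T | T | F | F | T
T | T | F | T | T | T
T | T | F | F | T | T
T | F | T | T | F | T
T | F | T | F | F | T
T | F | F | T | T | T
T | F | F | F | F | T
F | T | T | T | F | T
F | T | T | F | F | T
F | T | F | T | T | T
F | T | F | F | T | T
F | F | T | T | F | T
F | F | T | F | T | T
F | F | F | T | T | T
F | F | F | F | F | T
In every row where φ is true, ψ is also true, so φ ⊨ ψ.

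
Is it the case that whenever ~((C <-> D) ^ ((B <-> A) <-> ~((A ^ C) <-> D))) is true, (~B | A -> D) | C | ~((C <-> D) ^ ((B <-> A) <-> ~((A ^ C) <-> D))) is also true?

A | B | C | D | φ | ψ
- | - | - | - | - | -
0 | 0 | 0 | 0 | 0 | 0
0 | 0 | 0 | 1 | 0 | 1
0 | 0 | 1 | 0 | 0 | 1
0 | 0 | 1 | 1 | 0 | 1
0 | 1 | 0 | 0 | 1 | 1
0 | 1 | 0 | 1 | 1 | 1
0 | 1 | 1 | 0 | 1 | 1
0 | 1 | 1 | 1 | 1 | 1
1 | 0 | 0 | 0 | 0 | 0
1 | 0 | 0 | 1 | 0 | 1
1 | 0 | 1 | 0 | 0 | 1
1 | 0 | 1 | 1 | 0 | 1
1 | 1 | 0 | 0 | 1 | 1
1 | 1 | 0 | 1 | 1 | 1
1 | 1 | 1 | 0 | 1 | 1
1 | 1 | 1 | 1 | 1 | 1
In every row where φ is true, ψ is also true, so φ ⊨ ψ.

yes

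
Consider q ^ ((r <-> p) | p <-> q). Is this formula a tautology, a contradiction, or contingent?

  p      q      r       (r <-> p)  ((r <-> p) | p)  (((r <-> p) | p) <-> q)  (q ^ (((r <-> p) | p) <-> q))
False  False  False        True          True                False                       False            
False  False   True       False         False                 True                        True            
False   True  False        True          True                 True                       False            
False   True   True       False         False                False                        True            
 True  False  False       False          True                False                       False            
 True  False   True        True          True                False                       False            
 True   True  False       False          True                 True                       False            
 True   True   True        True          True                 True                       False            
2 of 8 rows are True, so the formula is contingent.

contingent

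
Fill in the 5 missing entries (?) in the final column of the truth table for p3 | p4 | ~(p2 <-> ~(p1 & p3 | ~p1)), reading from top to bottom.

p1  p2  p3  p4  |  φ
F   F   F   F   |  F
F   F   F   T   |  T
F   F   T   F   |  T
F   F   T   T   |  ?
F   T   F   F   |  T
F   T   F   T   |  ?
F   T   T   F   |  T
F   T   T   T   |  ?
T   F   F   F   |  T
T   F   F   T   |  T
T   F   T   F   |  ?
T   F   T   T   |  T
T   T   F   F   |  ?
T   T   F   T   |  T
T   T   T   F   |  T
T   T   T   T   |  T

T, T, T, T, F

Row p1=F, p2=F, p3=T, p4=T: (p4 | ~(p2 <-> ~(p1 & p3 | ~p1))) = T, so the formula = T.
Row p1=F, p2=T, p3=F, p4=T: (p4 | ~(p2 <-> ~(p1 & p3 | ~p1))) = T, so the formula = T.
Row p1=F, p2=T, p3=T, p4=T: (p4 | ~(p2 <-> ~(p1 & p3 | ~p1))) = T, so the formula = T.
Row p1=T, p2=F, p3=T, p4=F: (p4 | ~(p2 <-> ~(p1 & p3 | ~p1))) = F, so the formula = T.
Row p1=T, p2=T, p3=F, p4=F: (p4 | ~(p2 <-> ~(p1 & p3 | ~p1))) = F, so the formula = F.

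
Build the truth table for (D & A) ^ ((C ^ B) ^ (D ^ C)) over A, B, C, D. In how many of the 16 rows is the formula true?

A | B | C | D || ((D & A) ^ ((C ^ B) ^ (D ^ C)))
T | T | T | T ||                T               
T | T | T | F ||                T               
T | T | F | T ||                T               
T | T | F | F ||                T               
T | F | T | T ||                F               
T | F | T | F ||                F               
T | F | F | T ||                F               
T | F | F | F ||                F               
F | T | T | T ||                F               
F | T | T | F ||                T               
F | T | F | T ||                F               
F | T | F | F ||                T               
F | F | T | T ||                T               
F | F | T | F ||                F               
F | F | F | T ||                T               
F | F | F | F ||                F               
The formula is true on 8 of the 16 rows.

8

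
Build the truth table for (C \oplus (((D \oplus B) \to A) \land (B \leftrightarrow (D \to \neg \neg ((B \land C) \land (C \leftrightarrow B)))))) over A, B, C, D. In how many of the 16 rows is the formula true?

  A   |   B   |   C   |   D   | (D \oplus B) | ((D \oplus B) \to A) | (B \land C) | (C \leftrightarrow B) |   φ  
----- | ----- | ----- | ----- | ------------ | -------------------- | ----------- | --------------------- | -----
 True |  True |  True |  True |    False     |         True         |     True    |          True         | False
 True |  True |  True | False |     True     |         True         |     True    |          True         | False
 True |  True | False |  True |    False     |         True         |    False    |         False         | False
 True |  True | False | False |     True     |         True         |    False    |         False         |  True
 True | False |  True |  True |     True     |         True         |    False    |         False         | False
 True | False |  True | False |    False     |         True         |    False    |         False         |  True
 True | False | False |  True |     True     |         True         |    False    |          True         |  True
 True | False | False | False |    False     |         True         |    False    |          True         | False
False |  True |  True |  True |    False     |         True         |     True    |          True         | False
False |  True |  True | False |     True     |        False         |     True    |          True         |  True
False |  True | False |  True |    False     |         True         |    False    |         False         | False
False |  True | False | False |     True     |        False         |    False    |         False         | False
False | False |  True |  True |     True     |        False         |    False    |         False         |  True
False | False |  True | False |    False     |         True         |    False    |         False         |  True
False | False | False |  True |     True     |        False         |    False    |          True         | False
False | False | False | False |    False     |         True         |    False    |          True         | False
The formula is true on 6 of the 16 rows.

6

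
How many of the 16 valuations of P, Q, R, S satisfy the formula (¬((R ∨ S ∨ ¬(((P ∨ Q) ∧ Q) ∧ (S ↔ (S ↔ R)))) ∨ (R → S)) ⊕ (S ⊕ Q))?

8

P | Q | R | S | (P ∨ Q) | ((P ∨ Q) ∧ Q) | (S ↔ R) | (S ↔ (S ↔ R)) | (R → S) | (S ⊕ Q) | φ
- | - | - | - | ------- | ------------- | ------- | ------------- | ------- | ------- | -
1 | 1 | 1 | 1 |    1    |       1       |    1    |       1       |    1    |    0    | 0
1 | 1 | 1 | 0 |    1    |       1       |    0    |       1       |    0    |    1    | 1
1 | 1 | 0 | 1 |    1    |       1       |    0    |       0       |    1    |    0    | 0
1 | 1 | 0 | 0 |    1    |       1       |    1    |       0       |    1    |    1    | 1
1 | 0 | 1 | 1 |    1    |       0       |    1    |       1       |    1    |    1    | 1
1 | 0 | 1 | 0 |    1    |       0       |    0    |       1       |    0    |    0    | 0
1 | 0 | 0 | 1 |    1    |       0       |    0    |       0       |    1    |    1    | 1
1 | 0 | 0 | 0 |    1    |       0       |    1    |       0       |    1    |    0    | 0
0 | 1 | 1 | 1 |    1    |       1       |    1    |       1       |    1    |    0    | 0
0 | 1 | 1 | 0 |    1    |       1       |    0    |       1       |    0    |    1    | 1
0 | 1 | 0 | 1 |    1    |       1       |    0    |       0       |    1    |    0    | 0
0 | 1 | 0 | 0 |    1    |       1       |    1    |       0       |    1    |    1    | 1
0 | 0 | 1 | 1 |    0    |       0       |    1    |       1       |    1    |    1    | 1
0 | 0 | 1 | 0 |    0    |       0       |    0    |       1       |    0    |    0    | 0
0 | 0 | 0 | 1 |    0    |       0       |    0    |       0       |    1    |    1    | 1
0 | 0 | 0 | 0 |    0    |       0       |    1    |       0       |    1    |    0    | 0
The formula is true on 8 of the 16 rows.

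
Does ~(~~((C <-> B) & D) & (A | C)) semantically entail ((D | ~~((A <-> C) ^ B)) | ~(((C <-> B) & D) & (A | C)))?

yes

A | B | C | D || φ | ψ
1 | 1 | 1 | 1 || 0 | 1
1 | 1 | 1 | 0 || 1 | 1
1 | 1 | 0 | 1 || 1 | 1
1 | 1 | 0 | 0 || 1 | 1
1 | 0 | 1 | 1 || 1 | 1
1 | 0 | 1 | 0 || 1 | 1
1 | 0 | 0 | 1 || 0 | 1
1 | 0 | 0 | 0 || 1 | 1
0 | 1 | 1 | 1 || 0 | 1
0 | 1 | 1 | 0 || 1 | 1
0 | 1 | 0 | 1 || 1 | 1
0 | 1 | 0 | 0 || 1 | 1
0 | 0 | 1 | 1 || 1 | 1
0 | 0 | 1 | 0 || 1 | 1
0 | 0 | 0 | 1 || 1 | 1
0 | 0 | 0 | 0 || 1 | 1
In every row where φ is true, ψ is also true, so φ ⊨ ψ.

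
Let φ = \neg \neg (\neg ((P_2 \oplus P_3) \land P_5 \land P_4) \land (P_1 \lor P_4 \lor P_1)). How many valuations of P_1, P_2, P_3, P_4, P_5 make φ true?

20

 P_1  |  P_2  |  P_3  |  P_4  |  P_5  |   φ  
----- | ----- | ----- | ----- | ----- | -----
 True |  True |  True |  True |  True |  True
 True |  True |  True |  True | False |  True
 True |  True |  True | False |  True |  True
 True |  True |  True | False | False |  True
 True |  True | False |  True |  True | False
 True |  True | False |  True | False |  True
 True |  True | False | False |  True |  True
 True |  True | False | False | False |  True
 True | False |  True |  True |  True | False
 True | False |  True |  True | False |  True
 True | False |  True | False |  True |  True
 True | False |  True | False | False |  True
 True | False | False |  True |  True |  True
 True | False | False |  True | False |  True
 True | False | False | False |  True |  True
 True | False | False | False | False |  True
False |  True |  True |  True |  True |  True
False |  True |  True |  True | False |  True
False |  True |  True | False |  True | False
False |  True |  True | False | False | False
False |  True | False |  True |  True | False
False |  True | False |  True | False |  True
False |  True | False | False |  True | False
False |  True | False | False | False | False
False | False |  True |  True |  True | False
False | False |  True |  True | False |  True
False | False |  True | False |  True | False
False | False |  True | False | False | False
False | False | False |  True |  True |  True
False | False | False |  True | False |  True
False | False | False | False |  True | False
False | False | False | False | False | False
The formula is true on 20 of the 32 rows.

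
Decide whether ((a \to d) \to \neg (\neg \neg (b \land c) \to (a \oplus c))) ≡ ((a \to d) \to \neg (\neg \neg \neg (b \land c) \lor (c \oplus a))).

equivalent

a  b  c  d  |  φ  ψ
T  T  T  T  |  T  T
T  T  T  F  |  T  T
T  T  F  T  |  F  F
T  T  F  F  |  T  T
T  F  T  T  |  F  F
T  F  T  F  |  T  T
T  F  F  T  |  F  F
T  F  F  F  |  T  T
F  T  T  T  |  F  F
F  T  T  F  |  F  F
F  T  F  T  |  F  F
F  T  F  F  |  F  F
F  F  T  T  |  F  F
F  F  T  F  |  F  F
F  F  F  T  |  F  F
F  F  F  F  |  F  F
The columns for φ and ψ agree on every row, so they are logically equivalent.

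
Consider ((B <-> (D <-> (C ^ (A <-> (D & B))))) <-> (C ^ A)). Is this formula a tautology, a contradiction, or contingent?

contingent

A | B | C | D | φ
- | - | - | - | -
T | T | T | T | T
T | T | T | F | T
T | T | F | T | T
T | T | F | F | T
T | F | T | T | T
T | F | T | F | F
T | F | F | T | T
T | F | F | F | F
F | T | T | T | T
F | T | T | F | T
F | T | F | T | T
F | T | F | F | T
F | F | T | T | T
F | F | T | F | F
F | F | F | T | T
F | F | F | F | F
12 of 16 rows are T, so the formula is contingent.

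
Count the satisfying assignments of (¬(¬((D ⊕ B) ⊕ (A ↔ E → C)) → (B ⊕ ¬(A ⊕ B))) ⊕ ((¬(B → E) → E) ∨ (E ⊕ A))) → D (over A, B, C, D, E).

A | B | C | D | E | φ
- | - | - | - | - | -
T | T | T | T | T | T
T | T | T | T | F | T
T | T | T | F | T | T
T | T | T | F | F | T
T | T | F | T | T | T
T | T | F | T | F | T
T | T | F | F | T | F
T | T | F | F | F | T
T | F | T | T | T | T
T | F | T | T | F | T
T | F | T | F | T | F
T | F | T | F | F | F
T | F | F | T | T | T
T | F | F | T | F | T
T | F | F | F | T | T
T | F | F | F | F | F
F | T | T | T | T | T
F | T | T | T | F | T
F | T | T | F | T | F
F | T | T | F | F | T
F | T | F | T | T | T
F | T | F | T | F | T
F | T | F | F | T | F
F | T | F | F | F | T
F | F | T | T | T | T
F | F | T | T | F | T
F | F | T | F | T | F
F | F | T | F | F | F
F | F | F | T | T | T
F | F | F | T | F | T
F | F | F | F | T | F
F | F | F | F | F | F
The formula is true on 22 of the 32 rows.

22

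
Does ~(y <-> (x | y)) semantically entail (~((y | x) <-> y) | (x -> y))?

x | y || φ | ψ
T | T || F | T
T | F || T | T
F | T || F | T
F | F || F | T
In every row where φ is true, ψ is also true, so φ ⊨ ψ.

yes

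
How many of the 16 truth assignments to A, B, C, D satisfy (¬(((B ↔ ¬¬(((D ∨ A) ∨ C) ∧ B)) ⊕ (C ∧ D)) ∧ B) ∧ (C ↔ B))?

6

A  B  C  D  |  (D ∨ A)  ((D ∨ A) ∨ C)  (((D ∨ A) ∨ C) ∧ B)  ¬(((D ∨ A) ∨ C) ∧ B)  ¬¬(((D ∨ A) ∨ C) ∧ B)  (B ↔ ¬¬(((D ∨ A) ∨ C) ∧ B))  (C ∧ D)  (C ↔ B)  φ
1  1  1  1  |     1           1                 1                    0                      1                         1                  1        1     1
1  1  1  0  |     1           1                 1                    0                      1                         1                  0        1     0
1  1  0  1  |     1           1                 1                    0                      1                         1                  0        0     0
1  1  0  0  |     1           1                 1                    0                      1                         1                  0        0     0
1  0  1  1  |     1           1                 0                    1                      0                         1                  1        0     0
1  0  1  0  |     1           1                 0                    1                      0                         1                  0        0     0
1  0  0  1  |     1           1                 0                    1                      0                         1                  0        1     1
1  0  0  0  |     1           1                 0                    1                      0                         1                  0        1     1
0  1  1  1  |     1           1                 1                    0                      1                         1                  1        1     1
0  1  1  0  |     0           1                 1                    0                      1                         1                  0        1     0
0  1  0  1  |     1           1                 1                    0                      1                         1                  0        0     0
0  1  0  0  |     0           0                 0                    1                      0                         0                  0        0     0
0  0  1  1  |     1           1                 0                    1                      0                         1                  1        0     0
0  0  1  0  |     0           1                 0                    1                      0                         1                  0        0     0
0  0  0  1  |     1           1                 0                    1                      0                         1                  0        1     1
0  0  0  0  |     0           0                 0                    1                      0                         1                  0        1     1
The formula is true on 6 of the 16 rows.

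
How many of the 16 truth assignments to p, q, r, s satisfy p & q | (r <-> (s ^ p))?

10

p  q  r  s     ((p & q) | (r <-> (s ^ p)))
F  F  F  F                  T             
F  F  F  T                  F             
F  F  T  F                  F             
F  F  T  T                  T             
F  T  F  F                  T             
F  T  F  T                  F             
F  T  T  F                  F             
F  T  T  T                  T             
T  F  F  F                  F             
T  F  F  T                  T             
T  F  T  F                  T             
T  F  T  T                  F             
T  T  F  F                  T             
T  T  F  T                  T             
T  T  T  F                  T             
T  T  T  T                  T             
The formula is true on 10 of the 16 rows.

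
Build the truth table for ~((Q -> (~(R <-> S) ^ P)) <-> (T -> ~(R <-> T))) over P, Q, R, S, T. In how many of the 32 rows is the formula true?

12

P  Q  R  S  T  |  φ
0  0  0  0  0  |  0
0  0  0  0  1  |  0
0  0  0  1  0  |  0
0  0  0  1  1  |  0
0  0  1  0  0  |  0
0  0  1  0  1  |  1
0  0  1  1  0  |  0
0  0  1  1  1  |  1
0  1  0  0  0  |  1
0  1  0  0  1  |  1
0  1  0  1  0  |  0
0  1  0  1  1  |  0
0  1  1  0  0  |  0
0  1  1  0  1  |  1
0  1  1  1  0  |  1
0  1  1  1  1  |  0
1  0  0  0  0  |  0
1  0  0  0  1  |  0
1  0  0  1  0  |  0
1  0  0  1  1  |  0
1  0  1  0  0  |  0
1  0  1  0  1  |  1
1  0  1  1  0  |  0
1  0  1  1  1  |  1
1  1  0  0  0  |  0
1  1  0  0  1  |  0
1  1  0  1  0  |  1
1  1  0  1  1  |  1
1  1  1  0  0  |  1
1  1  1  0  1  |  0
1  1  1  1  0  |  0
1  1  1  1  1  |  1
The formula is true on 12 of the 32 rows.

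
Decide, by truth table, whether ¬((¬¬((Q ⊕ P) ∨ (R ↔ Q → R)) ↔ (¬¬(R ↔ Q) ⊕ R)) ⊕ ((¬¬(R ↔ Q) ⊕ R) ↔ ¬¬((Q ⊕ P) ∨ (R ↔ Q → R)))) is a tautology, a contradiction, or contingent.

tautology

P  Q  R  |  φ
T  T  T  |  T
T  T  F  |  T
T  F  T  |  T
T  F  F  |  T
F  T  T  |  T
F  T  F  |  T
F  F  T  |  T
F  F  F  |  T
Every row is T, so the formula is a tautology.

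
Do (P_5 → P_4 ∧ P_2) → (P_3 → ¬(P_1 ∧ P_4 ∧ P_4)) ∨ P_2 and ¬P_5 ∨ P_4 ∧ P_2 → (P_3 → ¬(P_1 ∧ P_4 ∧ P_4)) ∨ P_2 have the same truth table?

equivalent

P_1 | P_2 | P_3 | P_4 | P_5 || φ | ψ
 T  |  T  |  T  |  T  |  T  || T | T
 T  |  T  |  T  |  T  |  F  || T | T
 T  |  T  |  T  |  F  |  T  || T | T
 T  |  T  |  T  |  F  |  F  || T | T
 T  |  T  |  F  |  T  |  T  || T | T
 T  |  T  |  F  |  T  |  F  || T | T
 T  |  T  |  F  |  F  |  T  || T | T
 T  |  T  |  F  |  F  |  F  || T | T
 T  |  F  |  T  |  T  |  T  || T | T
 T  |  F  |  T  |  T  |  F  || F | F
 T  |  F  |  T  |  F  |  T  || T | T
 T  |  F  |  T  |  F  |  F  || T | T
 T  |  F  |  F  |  T  |  T  || T | T
 T  |  F  |  F  |  T  |  F  || T | T
 T  |  F  |  F  |  F  |  T  || T | T
 T  |  F  |  F  |  F  |  F  || T | T
 F  |  T  |  T  |  T  |  T  || T | T
 F  |  T  |  T  |  T  |  F  || T | T
 F  |  T  |  T  |  F  |  T  || T | T
 F  |  T  |  T  |  F  |  F  || T | T
 F  |  T  |  F  |  T  |  T  || T | T
 F  |  T  |  F  |  T  |  F  || T | T
 F  |  T  |  F  |  F  |  T  || T | T
 F  |  T  |  F  |  F  |  F  || T | T
 F  |  F  |  T  |  T  |  T  || T | T
 F  |  F  |  T  |  T  |  F  || T | T
 F  |  F  |  T  |  F  |  T  || T | T
 F  |  F  |  T  |  F  |  F  || T | T
 F  |  F  |  F  |  T  |  T  || T | T
 F  |  F  |  F  |  T  |  F  || T | T
 F  |  F  |  F  |  F  |  T  || T | T
 F  |  F  |  F  |  F  |  F  || T | T
The columns for φ and ψ agree on every row, so they are logically equivalent.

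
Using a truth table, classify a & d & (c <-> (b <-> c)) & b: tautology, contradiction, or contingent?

contingent

a  b  c  d  |  (b <-> c)  (c <-> (b <-> c))  (a & d & (c <-> (b <-> c)) & b)
F  F  F  F  |      T              F                         F               
F  F  F  T  |      T              F                         F               
F  F  T  F  |      F              F                         F               
F  F  T  T  |      F              F                         F               
F  T  F  F  |      F              T                         F               
F  T  F  T  |      F              T                         F               
F  T  T  F  |      T              T                         F               
F  T  T  T  |      T              T                         F               
T  F  F  F  |      T              F                         F               
T  F  F  T  |      T              F                         F               
T  F  T  F  |      F              F                         F               
T  F  T  T  |      F              F                         F               
T  T  F  F  |      F              T                         F               
T  T  F  T  |      F              T                         T               
T  T  T  F  |      T              T                         F               
T  T  T  T  |      T              T                         T               
2 of 16 rows are T, so the formula is contingent.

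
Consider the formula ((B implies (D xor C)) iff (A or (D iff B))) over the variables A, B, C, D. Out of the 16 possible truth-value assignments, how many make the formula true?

A | B | C | D || φ
T | T | T | T || F
T | T | T | F || T
T | T | F | T || T
T | T | F | F || F
T | F | T | T || T
T | F | T | F || T
T | F | F | T || T
T | F | F | F || T
F | T | T | T || F
F | T | T | F || F
F | T | F | T || T
F | T | F | F || T
F | F | T | T || F
F | F | T | F || T
F | F | F | T || F
F | F | F | F || T
The formula is true on 10 of the 16 rows.

10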